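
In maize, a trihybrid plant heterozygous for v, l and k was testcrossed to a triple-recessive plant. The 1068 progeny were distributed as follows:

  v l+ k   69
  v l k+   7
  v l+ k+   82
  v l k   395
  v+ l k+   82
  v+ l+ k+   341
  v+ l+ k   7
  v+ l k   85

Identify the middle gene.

The two most frequent reciprocal classes, v l k and v+ l+ k+, are the parental types, so the F1 was v l k / v+ l+ k+.
The two rarest classes, v l k+ and v+ l+ k, are the double crossovers. Comparing them with the parentals, only the k allele has switched, so k is the middle locus and the order is v – k – l.

k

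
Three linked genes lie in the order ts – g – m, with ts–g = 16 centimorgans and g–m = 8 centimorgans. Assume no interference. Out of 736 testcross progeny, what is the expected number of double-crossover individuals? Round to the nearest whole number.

Map distances give recombination frequencies of 0.160 and 0.080 for the two intervals.
With no interference, expected double-crossover frequency = 0.160 × 0.080 = 0.01280.
Expected number = 0.01280 × 736 = 9.42 ≈ 9.

9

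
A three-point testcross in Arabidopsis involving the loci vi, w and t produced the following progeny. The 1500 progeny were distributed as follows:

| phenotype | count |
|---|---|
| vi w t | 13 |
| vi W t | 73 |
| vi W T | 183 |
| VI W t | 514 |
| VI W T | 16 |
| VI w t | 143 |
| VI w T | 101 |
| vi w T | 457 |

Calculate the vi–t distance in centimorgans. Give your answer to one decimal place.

The two most frequent reciprocal classes, vi w T and VI W t, are the parental types, so the F1 was vi w T / VI W t.
The two rarest classes, vi w t and VI W T, are the double crossovers. Comparing them with the parentals, only the t allele has switched, so t is the middle locus and the order is vi – t – w.
Crossovers in the vi–t interval produce the single-crossover classes VI w T and vi W t (101 + 73 = 174) plus the double crossovers (29).
RF(vi–t) = (174 + 29) / 1500 = 203/1500 = 0.1353 → 13.5 centimorgans.

13.5 centimorgans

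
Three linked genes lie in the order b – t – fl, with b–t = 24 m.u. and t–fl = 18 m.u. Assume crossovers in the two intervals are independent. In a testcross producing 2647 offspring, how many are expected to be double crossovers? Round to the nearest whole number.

Map distances give recombination frequencies of 0.240 and 0.180 for the two intervals.
With no interference, expected double-crossover frequency = 0.240 × 0.180 = 0.04320.
Expected number = 0.04320 × 2647 = 114.35 ≈ 114.

114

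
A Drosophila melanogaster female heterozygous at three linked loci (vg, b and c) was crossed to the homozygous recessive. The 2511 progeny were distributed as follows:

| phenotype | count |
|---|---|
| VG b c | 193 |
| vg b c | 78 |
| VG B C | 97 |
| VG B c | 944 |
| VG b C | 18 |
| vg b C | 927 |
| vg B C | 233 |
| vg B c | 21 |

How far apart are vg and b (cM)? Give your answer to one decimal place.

The two most frequent reciprocal classes, VG B c and vg b C, are the parental types, so the F1 was VG B c / vg b C.
The two rarest classes, vg B c and VG b C, are the double crossovers. Comparing them with the parentals, only the vg allele has switched, so vg is the middle locus and the order is c – vg – b.
Crossovers in the vg–b interval produce the single-crossover classes VG b c and vg B C (193 + 233 = 426) plus the double crossovers (39).
RF(vg–b) = (426 + 39) / 2511 = 465/2511 = 0.1852 → 18.5 cM.

18.5 cM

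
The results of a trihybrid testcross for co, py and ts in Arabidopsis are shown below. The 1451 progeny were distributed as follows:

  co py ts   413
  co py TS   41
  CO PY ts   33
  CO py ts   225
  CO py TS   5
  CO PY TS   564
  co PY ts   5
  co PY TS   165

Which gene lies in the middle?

The two most frequent reciprocal classes, co py ts and CO PY TS, are the parental types, so the F1 was co py ts / CO PY TS.
The two rarest classes, co PY ts and CO py TS, are the double crossovers. Comparing them with the parentals, only the py allele has switched, so py is the middle locus and the order is co – py – ts.

py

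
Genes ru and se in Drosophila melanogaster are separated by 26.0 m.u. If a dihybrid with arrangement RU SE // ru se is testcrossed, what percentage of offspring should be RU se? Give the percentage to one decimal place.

A map distance of 26.0 m.u. corresponds to a recombination frequency of 0.260.
The F1 is RU SE / ru se, so RU se is a recombinant gamete class with expected frequency r/2 = 0.260/2 = 0.1300.
That is 0.1300 = 13.0% of the progeny.

13.0%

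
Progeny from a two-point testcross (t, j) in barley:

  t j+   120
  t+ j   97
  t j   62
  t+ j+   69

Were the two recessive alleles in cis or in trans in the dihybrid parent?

The two most frequent classes are t+ j (97) and t j+ (120); these are the parental (non-recombinant) types.
So the F1 carried t+ j on one chromosome and t j+ on the other — the recessive alleles are on opposite chromosomes (trans / repulsion).

trans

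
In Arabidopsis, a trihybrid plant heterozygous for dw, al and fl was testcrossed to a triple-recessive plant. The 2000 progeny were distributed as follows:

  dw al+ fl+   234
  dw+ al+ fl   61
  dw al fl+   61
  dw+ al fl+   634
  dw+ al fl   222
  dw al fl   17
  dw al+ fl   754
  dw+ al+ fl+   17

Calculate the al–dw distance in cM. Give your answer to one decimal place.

7.8 cM

The two most frequent reciprocal classes, dw al+ fl and dw+ al fl+, are the parental types, so the F1 was dw al+ fl / dw+ al fl+.
The two rarest classes, dw al fl and dw+ al+ fl+, are the double crossovers. Comparing them with the parentals, only the al allele has switched, so al is the middle locus and the order is dw – al – fl.
Crossovers in the dw–al interval produce the single-crossover classes dw+ al+ fl and dw al fl+ (61 + 61 = 122) plus the double crossovers (34).
RF(dw–al) = (122 + 34) / 2000 = 156/2000 = 0.0780 → 7.8 cM.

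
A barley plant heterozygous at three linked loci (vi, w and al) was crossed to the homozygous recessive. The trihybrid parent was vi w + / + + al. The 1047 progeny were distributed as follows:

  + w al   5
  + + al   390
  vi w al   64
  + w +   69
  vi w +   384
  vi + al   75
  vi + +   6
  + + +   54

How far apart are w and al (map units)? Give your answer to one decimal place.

12.3 map units

The two rarest classes, vi + + and + w al, are the double crossovers. Comparing them with the parentals, only the w allele has switched, so w is the middle locus and the order is vi – w – al.
Crossovers in the w–al interval produce the single-crossover classes vi w al and + + + (64 + 54 = 118) plus the double crossovers (11).
RF(w–al) = (118 + 11) / 1047 = 129/1047 = 0.1232 → 12.3 map units.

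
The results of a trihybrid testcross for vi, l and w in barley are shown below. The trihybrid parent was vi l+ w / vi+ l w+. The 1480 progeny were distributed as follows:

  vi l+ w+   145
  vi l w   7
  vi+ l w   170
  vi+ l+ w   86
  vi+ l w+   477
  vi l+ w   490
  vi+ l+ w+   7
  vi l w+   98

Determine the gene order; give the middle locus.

l

The two rarest classes, vi l w and vi+ l+ w+, are the double crossovers. Comparing them with the parentals, only the l allele has switched, so l is the middle locus and the order is w – l – vi.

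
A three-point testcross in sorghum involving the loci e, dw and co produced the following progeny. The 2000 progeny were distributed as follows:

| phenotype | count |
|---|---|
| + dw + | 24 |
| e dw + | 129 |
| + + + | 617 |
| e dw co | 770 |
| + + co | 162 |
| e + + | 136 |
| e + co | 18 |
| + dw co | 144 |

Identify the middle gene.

The two most frequent reciprocal classes, + + + and e dw co, are the parental types, so the F1 was + + + / e dw co.
The two rarest classes, + dw + and e + co, are the double crossovers. Comparing them with the parentals, only the dw allele has switched, so dw is the middle locus and the order is co – dw – e.

dw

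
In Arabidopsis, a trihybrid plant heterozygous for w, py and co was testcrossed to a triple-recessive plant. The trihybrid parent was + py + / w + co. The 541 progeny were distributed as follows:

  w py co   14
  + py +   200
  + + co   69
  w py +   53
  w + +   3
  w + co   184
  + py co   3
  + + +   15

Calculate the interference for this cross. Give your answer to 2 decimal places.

0.28

The two rarest classes, + py co and w + +, are the double crossovers. Comparing them with the parentals, only the co allele has switched, so co is the middle locus and the order is w – co – py.
w–co: (122 + 6)/541 = 0.2366; co–py: (29 + 6)/541 = 0.0647.
Expected DCO frequency = 0.2366 × 0.0647 ≈ 0.01531; observed = 6/541 ≈ 0.01109.
Coefficient of coincidence = 0.01109/0.01531 ≈ 0.72; interference = 1 − 0.72 = 0.28.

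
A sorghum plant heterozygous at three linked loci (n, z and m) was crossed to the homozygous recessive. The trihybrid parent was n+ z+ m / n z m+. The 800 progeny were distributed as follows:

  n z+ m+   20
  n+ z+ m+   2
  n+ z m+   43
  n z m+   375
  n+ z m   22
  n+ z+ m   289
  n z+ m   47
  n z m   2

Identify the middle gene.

m

The two rarest classes, n+ z+ m+ and n z m, are the double crossovers. Comparing them with the parentals, only the m allele has switched, so m is the middle locus and the order is n – m – z.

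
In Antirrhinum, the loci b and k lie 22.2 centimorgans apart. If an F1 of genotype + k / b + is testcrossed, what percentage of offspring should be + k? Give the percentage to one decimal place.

A map distance of 22.2 centimorgans corresponds to a recombination frequency of 0.222.
The F1 is + k / b +, so + k is a parental gamete class with expected frequency (1 − r)/2 = 0.778/2 = 0.3890.
That is 0.3890 = 38.9% of the progeny.

38.9%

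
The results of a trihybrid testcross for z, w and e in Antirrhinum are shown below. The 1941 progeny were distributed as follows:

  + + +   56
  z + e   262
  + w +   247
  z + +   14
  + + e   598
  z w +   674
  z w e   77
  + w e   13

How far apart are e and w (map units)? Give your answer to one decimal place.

8.2 map units

The two most frequent reciprocal classes, z w + and + + e, are the parental types, so the F1 was z w + / + + e.
The two rarest classes, z + + and + w e, are the double crossovers. Comparing them with the parentals, only the w allele has switched, so w is the middle locus and the order is e – w – z.
Crossovers in the e–w interval produce the single-crossover classes z w e and + + + (77 + 56 = 133) plus the double crossovers (27).
RF(e–w) = (133 + 27) / 1941 = 160/1941 = 0.0824 → 8.2 map units.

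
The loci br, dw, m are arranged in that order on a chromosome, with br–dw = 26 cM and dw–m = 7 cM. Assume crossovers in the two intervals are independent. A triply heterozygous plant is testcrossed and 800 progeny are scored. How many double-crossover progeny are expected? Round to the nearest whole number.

Map distances give recombination frequencies of 0.260 and 0.070 for the two intervals.
With no interference, expected double-crossover frequency = 0.260 × 0.070 = 0.01820.
Expected number = 0.01820 × 800 = 14.56 ≈ 15.

15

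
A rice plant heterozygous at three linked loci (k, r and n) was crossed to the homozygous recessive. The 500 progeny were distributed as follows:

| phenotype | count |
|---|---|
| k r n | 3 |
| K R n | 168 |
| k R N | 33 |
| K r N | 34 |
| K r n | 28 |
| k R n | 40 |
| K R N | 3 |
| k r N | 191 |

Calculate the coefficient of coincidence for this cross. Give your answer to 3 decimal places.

0.560

The two most frequent reciprocal classes, K R n and k r N, are the parental types, so the F1 was K R n / k r N.
The two rarest classes, K R N and k r n, are the double crossovers. Comparing them with the parentals, only the n allele has switched, so n is the middle locus and the order is k – n – r.
k–n: (74 + 6)/500 = 0.1600; n–r: (61 + 6)/500 = 0.1340.
Expected DCO frequency = 0.1600 × 0.1340 ≈ 0.02144; observed = 6/500 ≈ 0.01200.
Coefficient of coincidence = 0.01200/0.02144 ≈ 0.560.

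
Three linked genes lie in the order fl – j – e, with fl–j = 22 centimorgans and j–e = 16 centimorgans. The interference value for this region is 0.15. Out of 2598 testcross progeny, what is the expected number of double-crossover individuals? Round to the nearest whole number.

Map distances give recombination frequencies of 0.220 and 0.160 for the two intervals.
With interference 0.15 (so coincidence = 0.85), expected double-crossover frequency = 0.220 × 0.160 × 0.85 = 0.02992.
Expected number = 0.02992 × 2598 = 77.73 ≈ 78.

78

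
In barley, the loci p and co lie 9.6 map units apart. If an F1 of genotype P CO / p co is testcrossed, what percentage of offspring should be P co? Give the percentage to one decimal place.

A map distance of 9.6 map units corresponds to a recombination frequency of 0.096.
The F1 is P CO / p co, so P co is a recombinant gamete class with expected frequency r/2 = 0.096/2 = 0.0480.
That is 0.0480 = 4.8% of the progeny.

4.8%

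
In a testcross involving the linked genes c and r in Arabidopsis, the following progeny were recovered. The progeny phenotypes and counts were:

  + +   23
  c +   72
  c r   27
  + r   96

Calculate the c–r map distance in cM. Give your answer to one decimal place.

The two most frequent classes, + r (96) and c + (72), are the parental types, so the F1 was + r / c +.
The recombinant classes are + + and c r: 23 + 27 = 50.
Recombination frequency = 50/218 = 0.2294 ≈ 22.9%, i.e. 22.9 cM.

22.9 cM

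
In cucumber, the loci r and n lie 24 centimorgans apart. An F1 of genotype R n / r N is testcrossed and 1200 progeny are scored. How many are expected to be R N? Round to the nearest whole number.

144

A map distance of 24 centimorgans corresponds to a recombination frequency of 0.240.
The F1 is R n / r N, so R N is a recombinant gamete class with expected frequency r/2 = 0.240/2 = 0.1200.
Expected number = 0.1200 × 1200 = 144.00 ≈ 144.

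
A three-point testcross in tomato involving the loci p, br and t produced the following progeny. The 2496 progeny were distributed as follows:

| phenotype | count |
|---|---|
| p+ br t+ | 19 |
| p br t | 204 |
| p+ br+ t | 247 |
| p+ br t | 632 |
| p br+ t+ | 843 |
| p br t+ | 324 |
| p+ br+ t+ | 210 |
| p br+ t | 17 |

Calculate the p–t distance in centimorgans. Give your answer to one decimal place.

The two most frequent reciprocal classes, p br+ t+ and p+ br t, are the parental types, so the F1 was p br+ t+ / p+ br t.
The two rarest classes, p br+ t and p+ br t+, are the double crossovers. Comparing them with the parentals, only the t allele has switched, so t is the middle locus and the order is br – t – p.
Crossovers in the t–p interval produce the single-crossover classes p+ br+ t+ and p br t (210 + 204 = 414) plus the double crossovers (36).
RF(t–p) = (414 + 36) / 2496 = 450/2496 = 0.1803 → 18.0 centimorgans.

18.0 centimorgans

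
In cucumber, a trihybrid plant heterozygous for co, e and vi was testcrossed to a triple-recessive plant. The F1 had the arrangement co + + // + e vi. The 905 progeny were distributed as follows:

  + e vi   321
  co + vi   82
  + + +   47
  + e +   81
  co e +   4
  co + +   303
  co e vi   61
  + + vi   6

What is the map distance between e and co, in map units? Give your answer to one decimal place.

13.0 map units

The two rarest classes, co e + and + + vi, are the double crossovers. Comparing them with the parentals, only the e allele has switched, so e is the middle locus and the order is co – e – vi.
Crossovers in the co–e interval produce the single-crossover classes + + + and co e vi (47 + 61 = 108) plus the double crossovers (10).
RF(co–e) = (108 + 10) / 905 = 118/905 = 0.1304 → 13.0 map units.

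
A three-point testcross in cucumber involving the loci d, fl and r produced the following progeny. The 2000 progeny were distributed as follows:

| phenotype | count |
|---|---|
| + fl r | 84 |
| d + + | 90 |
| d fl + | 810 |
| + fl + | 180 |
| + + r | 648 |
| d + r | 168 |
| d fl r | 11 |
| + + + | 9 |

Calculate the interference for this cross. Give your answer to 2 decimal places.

The two most frequent reciprocal classes, d fl + and + + r, are the parental types, so the F1 was d fl + / + + r.
The two rarest classes, d fl r and + + +, are the double crossovers. Comparing them with the parentals, only the r allele has switched, so r is the middle locus and the order is fl – r – d.
fl–r: (174 + 20)/2000 = 0.0970; r–d: (348 + 20)/2000 = 0.1840.
Expected DCO frequency = 0.0970 × 0.1840 ≈ 0.01785; observed = 20/2000 ≈ 0.01000.
Coefficient of coincidence = 0.01000/0.01785 ≈ 0.56; interference = 1 − 0.56 = 0.44.

0.44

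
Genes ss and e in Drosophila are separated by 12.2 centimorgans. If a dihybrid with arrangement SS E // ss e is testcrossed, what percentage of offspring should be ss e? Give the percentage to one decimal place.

A map distance of 12.2 centimorgans corresponds to a recombination frequency of 0.122.
The F1 is SS E / ss e, so ss e is a parental gamete class with expected frequency (1 − r)/2 = 0.878/2 = 0.4390.
That is 0.4390 = 43.9% of the progeny.

43.9%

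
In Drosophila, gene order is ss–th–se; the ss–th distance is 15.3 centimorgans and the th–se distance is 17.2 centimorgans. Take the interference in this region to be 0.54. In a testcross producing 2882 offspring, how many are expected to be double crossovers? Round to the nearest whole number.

Map distances give recombination frequencies of 0.153 and 0.172 for the two intervals.
With interference 0.54 (so coincidence = 0.46), expected double-crossover frequency = 0.153 × 0.172 × 0.46 = 0.01211.
Expected number = 0.01211 × 2882 = 34.89 ≈ 35.

35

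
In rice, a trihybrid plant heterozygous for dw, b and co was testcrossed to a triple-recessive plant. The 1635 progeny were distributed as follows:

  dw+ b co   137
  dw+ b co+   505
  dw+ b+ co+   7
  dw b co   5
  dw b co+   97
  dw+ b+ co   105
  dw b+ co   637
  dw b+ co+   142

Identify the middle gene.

b

The two most frequent reciprocal classes, dw+ b co+ and dw b+ co, are the parental types, so the F1 was dw+ b co+ / dw b+ co.
The two rarest classes, dw+ b+ co+ and dw b co, are the double crossovers. Comparing them with the parentals, only the b allele has switched, so b is the middle locus and the order is dw – b – co.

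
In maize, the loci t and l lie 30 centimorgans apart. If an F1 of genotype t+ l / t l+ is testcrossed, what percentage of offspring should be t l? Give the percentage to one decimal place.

A map distance of 30 centimorgans corresponds to a recombination frequency of 0.300.
The F1 is t+ l / t l+, so t l is a recombinant gamete class with expected frequency r/2 = 0.300/2 = 0.1500.
That is 0.1500 = 15.0% of the progeny.

15.0%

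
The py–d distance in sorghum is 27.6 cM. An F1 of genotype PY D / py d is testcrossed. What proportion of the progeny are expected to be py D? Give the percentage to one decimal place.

A map distance of 27.6 cM corresponds to a recombination frequency of 0.276.
The F1 is PY D / py d, so py D is a recombinant gamete class with expected frequency r/2 = 0.276/2 = 0.1380.
That is 0.1380 = 13.8% of the progeny.

13.8%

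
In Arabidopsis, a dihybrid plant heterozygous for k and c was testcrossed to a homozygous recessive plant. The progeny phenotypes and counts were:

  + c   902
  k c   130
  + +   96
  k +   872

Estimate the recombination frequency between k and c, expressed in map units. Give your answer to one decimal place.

11.3 map units

The two most frequent classes, + c (902) and k + (872), are the parental types, so the F1 was + c / k +.
The recombinant classes are + + and k c: 96 + 130 = 226.
Recombination frequency = 226/2000 = 0.1130 ≈ 11.3%, i.e. 11.3 map units.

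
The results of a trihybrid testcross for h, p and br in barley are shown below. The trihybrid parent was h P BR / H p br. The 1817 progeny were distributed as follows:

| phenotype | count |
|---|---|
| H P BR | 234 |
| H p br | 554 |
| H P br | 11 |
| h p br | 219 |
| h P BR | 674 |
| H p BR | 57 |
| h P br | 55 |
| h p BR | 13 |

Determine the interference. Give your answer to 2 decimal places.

0.33

The two rarest classes, h p BR and H P br, are the double crossovers. Comparing them with the parentals, only the p allele has switched, so p is the middle locus and the order is h – p – br.
h–p: (453 + 24)/1817 = 0.2625; p–br: (112 + 24)/1817 = 0.0748.
Expected DCO frequency = 0.2625 × 0.0748 ≈ 0.01964; observed = 24/1817 ≈ 0.01321.
Coefficient of coincidence = 0.01321/0.01964 ≈ 0.67; interference = 1 − 0.67 = 0.33.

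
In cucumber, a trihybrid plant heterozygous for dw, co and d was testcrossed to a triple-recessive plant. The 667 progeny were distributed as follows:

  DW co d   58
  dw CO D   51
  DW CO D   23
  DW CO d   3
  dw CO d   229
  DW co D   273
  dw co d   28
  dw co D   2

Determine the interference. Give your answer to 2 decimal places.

The two most frequent reciprocal classes, DW co D and dw CO d, are the parental types, so the F1 was DW co D / dw CO d.
The two rarest classes, dw co D and DW CO d, are the double crossovers. Comparing them with the parentals, only the dw allele has switched, so dw is the middle locus and the order is co – dw – d.
co–dw: (51 + 5)/667 = 0.0840; dw–d: (109 + 5)/667 = 0.1709.
Expected DCO frequency = 0.0840 × 0.1709 ≈ 0.01436; observed = 5/667 ≈ 0.00750.
Coefficient of coincidence = 0.00750/0.01436 ≈ 0.52; interference = 1 − 0.52 = 0.48.

0.48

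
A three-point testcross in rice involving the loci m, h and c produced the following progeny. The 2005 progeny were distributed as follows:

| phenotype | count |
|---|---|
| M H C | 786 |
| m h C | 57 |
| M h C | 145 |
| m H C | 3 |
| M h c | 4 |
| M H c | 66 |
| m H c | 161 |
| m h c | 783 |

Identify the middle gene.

The two most frequent reciprocal classes, m h c and M H C, are the parental types, so the F1 was m h c / M H C.
The two rarest classes, M h c and m H C, are the double crossovers. Comparing them with the parentals, only the m allele has switched, so m is the middle locus and the order is h – m – c.

m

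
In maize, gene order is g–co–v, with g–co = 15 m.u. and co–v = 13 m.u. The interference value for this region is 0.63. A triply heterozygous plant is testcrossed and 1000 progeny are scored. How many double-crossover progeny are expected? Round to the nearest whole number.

7

Map distances give recombination frequencies of 0.150 and 0.130 for the two intervals.
With interference 0.63 (so coincidence = 0.37), expected double-crossover frequency = 0.150 × 0.130 × 0.37 = 0.00722.
Expected number = 0.00722 × 1000 = 7.21 ≈ 7.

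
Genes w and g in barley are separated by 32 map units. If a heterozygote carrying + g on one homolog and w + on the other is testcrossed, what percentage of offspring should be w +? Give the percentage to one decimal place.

A map distance of 32 map units corresponds to a recombination frequency of 0.320.
The F1 is + g / w +, so w + is a parental gamete class with expected frequency (1 − r)/2 = 0.680/2 = 0.3400.
That is 0.3400 = 34.0% of the progeny.

34.0%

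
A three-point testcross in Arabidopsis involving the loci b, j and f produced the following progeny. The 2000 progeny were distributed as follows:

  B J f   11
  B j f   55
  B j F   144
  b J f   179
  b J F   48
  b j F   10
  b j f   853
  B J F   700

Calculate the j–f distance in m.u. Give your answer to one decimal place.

17.2 m.u.

The two most frequent reciprocal classes, b j f and B J F, are the parental types, so the F1 was b j f / B J F.
The two rarest classes, b j F and B J f, are the double crossovers. Comparing them with the parentals, only the f allele has switched, so f is the middle locus and the order is j – f – b.
Crossovers in the j–f interval produce the single-crossover classes b J f and B j F (179 + 144 = 323) plus the double crossovers (21).
RF(j–f) = (323 + 21) / 2000 = 344/2000 = 0.1720 → 17.2 m.u.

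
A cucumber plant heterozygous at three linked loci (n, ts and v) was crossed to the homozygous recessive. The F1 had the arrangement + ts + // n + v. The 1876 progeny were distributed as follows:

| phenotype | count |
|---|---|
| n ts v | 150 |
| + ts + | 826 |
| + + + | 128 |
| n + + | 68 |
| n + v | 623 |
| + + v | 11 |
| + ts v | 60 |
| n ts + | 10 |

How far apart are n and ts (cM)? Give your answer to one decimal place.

15.9 cM

The two rarest classes, n ts + and + + v, are the double crossovers. Comparing them with the parentals, only the n allele has switched, so n is the middle locus and the order is v – n – ts.
Crossovers in the n–ts interval produce the single-crossover classes + + + and n ts v (128 + 150 = 278) plus the double crossovers (21).
RF(n–ts) = (278 + 21) / 1876 = 299/1876 = 0.1594 → 15.9 cM.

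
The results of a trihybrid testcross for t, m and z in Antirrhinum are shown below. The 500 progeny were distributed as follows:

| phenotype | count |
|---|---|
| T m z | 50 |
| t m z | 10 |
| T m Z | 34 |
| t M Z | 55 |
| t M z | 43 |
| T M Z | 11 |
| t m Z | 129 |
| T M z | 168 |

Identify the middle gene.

z

The two most frequent reciprocal classes, T M z and t m Z, are the parental types, so the F1 was T M z / t m Z.
The two rarest classes, T M Z and t m z, are the double crossovers. Comparing them with the parentals, only the z allele has switched, so z is the middle locus and the order is t – z – m.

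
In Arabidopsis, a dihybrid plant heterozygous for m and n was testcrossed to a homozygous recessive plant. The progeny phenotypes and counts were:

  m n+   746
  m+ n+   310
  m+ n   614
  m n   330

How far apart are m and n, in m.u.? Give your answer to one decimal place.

32.0 m.u.

The two most frequent classes, m+ n (614) and m n+ (746), are the parental types, so the F1 was m+ n / m n+.
The recombinant classes are m+ n+ and m n: 310 + 330 = 640.
Recombination frequency = 640/2000 = 0.3200 ≈ 32.0%, i.e. 32.0 m.u.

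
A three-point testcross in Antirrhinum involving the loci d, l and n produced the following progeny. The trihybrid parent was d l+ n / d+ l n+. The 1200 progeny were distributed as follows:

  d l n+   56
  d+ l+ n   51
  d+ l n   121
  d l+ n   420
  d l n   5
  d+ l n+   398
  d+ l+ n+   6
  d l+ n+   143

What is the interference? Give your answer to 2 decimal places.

The two rarest classes, d l n and d+ l+ n+, are the double crossovers. Comparing them with the parentals, only the l allele has switched, so l is the middle locus and the order is n – l – d.
n–l: (264 + 11)/1200 = 0.2292; l–d: (107 + 11)/1200 = 0.0983.
Expected DCO frequency = 0.2292 × 0.0983 ≈ 0.02253; observed = 11/1200 ≈ 0.00917.
Coefficient of coincidence = 0.00917/0.02253 ≈ 0.41; interference = 1 − 0.41 = 0.59.

0.59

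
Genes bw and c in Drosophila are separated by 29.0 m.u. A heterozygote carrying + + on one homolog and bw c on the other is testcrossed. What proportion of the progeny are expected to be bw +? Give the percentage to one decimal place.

14.5%

A map distance of 29.0 m.u. corresponds to a recombination frequency of 0.290.
The F1 is + + / bw c, so bw + is a recombinant gamete class with expected frequency r/2 = 0.290/2 = 0.1450.
That is 0.1450 = 14.5% of the progeny.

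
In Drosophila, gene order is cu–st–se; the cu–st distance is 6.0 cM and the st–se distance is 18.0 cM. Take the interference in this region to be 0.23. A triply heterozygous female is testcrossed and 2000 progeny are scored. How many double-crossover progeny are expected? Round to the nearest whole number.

17

Map distances give recombination frequencies of 0.060 and 0.180 for the two intervals.
With interference 0.23 (so coincidence = 0.77), expected double-crossover frequency = 0.060 × 0.180 × 0.77 = 0.00832.
Expected number = 0.00832 × 2000 = 16.63 ≈ 17.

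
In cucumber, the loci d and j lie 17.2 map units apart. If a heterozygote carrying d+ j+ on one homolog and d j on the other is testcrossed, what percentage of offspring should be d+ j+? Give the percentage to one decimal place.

41.4%

A map distance of 17.2 map units corresponds to a recombination frequency of 0.172.
The F1 is d+ j+ / d j, so d+ j+ is a parental gamete class with expected frequency (1 − r)/2 = 0.828/2 = 0.4140.
That is 0.4140 = 41.4% of the progeny.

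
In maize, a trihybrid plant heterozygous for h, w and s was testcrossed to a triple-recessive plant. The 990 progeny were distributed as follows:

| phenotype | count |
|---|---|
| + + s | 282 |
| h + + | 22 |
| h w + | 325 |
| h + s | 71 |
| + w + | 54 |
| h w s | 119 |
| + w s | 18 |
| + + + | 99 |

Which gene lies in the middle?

w

The two most frequent reciprocal classes, h w + and + + s, are the parental types, so the F1 was h w + / + + s.
The two rarest classes, h + + and + w s, are the double crossovers. Comparing them with the parentals, only the w allele has switched, so w is the middle locus and the order is s – w – h.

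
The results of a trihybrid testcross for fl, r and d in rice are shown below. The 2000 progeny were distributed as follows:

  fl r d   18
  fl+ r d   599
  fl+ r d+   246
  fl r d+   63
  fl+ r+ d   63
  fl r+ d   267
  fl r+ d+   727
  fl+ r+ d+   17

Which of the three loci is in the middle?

fl

The two most frequent reciprocal classes, fl+ r d and fl r+ d+, are the parental types, so the F1 was fl+ r d / fl r+ d+.
The two rarest classes, fl r d and fl+ r+ d+, are the double crossovers. Comparing them with the parentals, only the fl allele has switched, so fl is the middle locus and the order is d – fl – r.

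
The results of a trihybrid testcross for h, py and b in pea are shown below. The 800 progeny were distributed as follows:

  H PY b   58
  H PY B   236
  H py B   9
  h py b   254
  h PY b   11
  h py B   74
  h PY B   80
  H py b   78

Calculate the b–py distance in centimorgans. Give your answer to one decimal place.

The two most frequent reciprocal classes, h py b and H PY B, are the parental types, so the F1 was h py b / H PY B.
The two rarest classes, h PY b and H py B, are the double crossovers. Comparing them with the parentals, only the py allele has switched, so py is the middle locus and the order is b – py – h.
Crossovers in the b–py interval produce the single-crossover classes h py B and H PY b (74 + 58 = 132) plus the double crossovers (20).
RF(b–py) = (132 + 20) / 800 = 152/800 = 0.1900 → 19.0 centimorgans.

19.0 centimorgans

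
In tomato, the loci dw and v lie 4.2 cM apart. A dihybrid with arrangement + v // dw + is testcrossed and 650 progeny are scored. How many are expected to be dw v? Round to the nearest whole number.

14

A map distance of 4.2 cM corresponds to a recombination frequency of 0.042.
The F1 is + v / dw +, so dw v is a recombinant gamete class with expected frequency r/2 = 0.042/2 = 0.0210.
Expected number = 0.0210 × 650 = 13.65 ≈ 14.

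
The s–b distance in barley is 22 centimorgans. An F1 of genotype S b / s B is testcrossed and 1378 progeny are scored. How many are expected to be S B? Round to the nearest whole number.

A map distance of 22 centimorgans corresponds to a recombination frequency of 0.220.
The F1 is S b / s B, so S B is a recombinant gamete class with expected frequency r/2 = 0.220/2 = 0.1100.
Expected number = 0.1100 × 1378 = 151.58 ≈ 152.

152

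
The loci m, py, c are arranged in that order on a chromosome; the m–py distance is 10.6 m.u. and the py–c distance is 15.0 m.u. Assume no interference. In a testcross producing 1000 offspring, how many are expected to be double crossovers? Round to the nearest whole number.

Map distances give recombination frequencies of 0.106 and 0.150 for the two intervals.
With no interference, expected double-crossover frequency = 0.106 × 0.150 = 0.01590.
Expected number = 0.01590 × 1000 = 15.90 ≈ 16.

16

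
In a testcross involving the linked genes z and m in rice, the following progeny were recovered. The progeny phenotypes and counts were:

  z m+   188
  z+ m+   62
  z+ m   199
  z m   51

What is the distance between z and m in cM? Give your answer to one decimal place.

The two most frequent classes, z+ m (199) and z m+ (188), are the parental types, so the F1 was z+ m / z m+.
The recombinant classes are z+ m+ and z m: 62 + 51 = 113.
Recombination frequency = 113/500 = 0.2260 ≈ 22.6%, i.e. 22.6 cM.

22.6 cM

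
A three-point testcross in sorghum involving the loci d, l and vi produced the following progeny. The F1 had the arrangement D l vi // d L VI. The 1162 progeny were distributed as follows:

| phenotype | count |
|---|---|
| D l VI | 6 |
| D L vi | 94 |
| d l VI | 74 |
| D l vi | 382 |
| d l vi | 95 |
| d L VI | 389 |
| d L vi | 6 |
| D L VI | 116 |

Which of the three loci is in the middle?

vi

The two rarest classes, D l VI and d L vi, are the double crossovers. Comparing them with the parentals, only the vi allele has switched, so vi is the middle locus and the order is d – vi – l.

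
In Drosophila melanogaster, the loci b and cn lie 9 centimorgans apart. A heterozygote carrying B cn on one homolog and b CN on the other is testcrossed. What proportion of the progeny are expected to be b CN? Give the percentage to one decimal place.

A map distance of 9 centimorgans corresponds to a recombination frequency of 0.090.
The F1 is B cn / b CN, so b CN is a parental gamete class with expected frequency (1 − r)/2 = 0.910/2 = 0.4550.
That is 0.4550 = 45.5% of the progeny.

45.5%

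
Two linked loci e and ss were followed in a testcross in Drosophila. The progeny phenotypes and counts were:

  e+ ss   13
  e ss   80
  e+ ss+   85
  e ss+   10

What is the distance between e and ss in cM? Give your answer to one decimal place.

The two most frequent classes, e+ ss+ (85) and e ss (80), are the parental types, so the F1 was e+ ss+ / e ss.
The recombinant classes are e+ ss and e ss+: 13 + 10 = 23.
Recombination frequency = 23/188 = 0.1223 ≈ 12.2%, i.e. 12.2 cM.

12.2 cM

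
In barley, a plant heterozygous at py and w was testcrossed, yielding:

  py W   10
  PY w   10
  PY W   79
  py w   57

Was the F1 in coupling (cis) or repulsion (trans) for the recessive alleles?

The two most frequent classes are PY W (79) and py w (57); these are the parental (non-recombinant) types.
So the F1 carried PY W on one chromosome and py w on the other — the recessive alleles are on the same chromosome (cis / coupling).

cis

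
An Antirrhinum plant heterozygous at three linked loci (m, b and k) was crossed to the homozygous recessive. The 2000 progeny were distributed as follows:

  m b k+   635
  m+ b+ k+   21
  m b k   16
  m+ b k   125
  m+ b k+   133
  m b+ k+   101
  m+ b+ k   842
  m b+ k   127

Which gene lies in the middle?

k

The two most frequent reciprocal classes, m b k+ and m+ b+ k, are the parental types, so the F1 was m b k+ / m+ b+ k.
The two rarest classes, m b k and m+ b+ k+, are the double crossovers. Comparing them with the parentals, only the k allele has switched, so k is the middle locus and the order is m – k – b.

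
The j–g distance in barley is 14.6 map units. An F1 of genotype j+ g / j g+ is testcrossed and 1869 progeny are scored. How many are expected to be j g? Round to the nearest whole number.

A map distance of 14.6 map units corresponds to a recombination frequency of 0.146.
The F1 is j+ g / j g+, so j g is a recombinant gamete class with expected frequency r/2 = 0.146/2 = 0.0730.
Expected number = 0.0730 × 1869 = 136.44 ≈ 136.

136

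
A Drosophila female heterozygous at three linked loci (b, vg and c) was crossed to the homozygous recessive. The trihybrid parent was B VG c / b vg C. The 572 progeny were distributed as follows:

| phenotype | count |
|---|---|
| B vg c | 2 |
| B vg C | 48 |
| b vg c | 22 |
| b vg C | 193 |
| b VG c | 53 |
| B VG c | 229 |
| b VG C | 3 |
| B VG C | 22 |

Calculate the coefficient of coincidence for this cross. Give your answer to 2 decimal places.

The two rarest classes, B vg c and b VG C, are the double crossovers. Comparing them with the parentals, only the vg allele has switched, so vg is the middle locus and the order is b – vg – c.
b–vg: (101 + 5)/572 = 0.1853; vg–c: (44 + 5)/572 = 0.0857.
Expected DCO frequency = 0.1853 × 0.0857 ≈ 0.01588; observed = 5/572 ≈ 0.00874.
Coefficient of coincidence = 0.00874/0.01588 ≈ 0.55.

0.55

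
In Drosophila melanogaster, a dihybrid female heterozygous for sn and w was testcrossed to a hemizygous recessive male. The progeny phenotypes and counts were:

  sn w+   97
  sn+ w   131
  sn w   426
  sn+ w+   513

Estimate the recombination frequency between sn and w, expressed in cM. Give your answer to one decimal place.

The two most frequent classes, sn+ w+ (513) and sn w (426), are the parental types, so the F1 was sn+ w+ / sn w.
The recombinant classes are sn+ w and sn w+: 131 + 97 = 228.
Recombination frequency = 228/1167 = 0.1954 ≈ 19.5%, i.e. 19.5 cM.

19.5 cM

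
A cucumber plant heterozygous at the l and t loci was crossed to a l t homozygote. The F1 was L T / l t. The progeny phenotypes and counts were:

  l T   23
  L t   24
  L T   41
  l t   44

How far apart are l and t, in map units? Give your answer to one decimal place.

The recombinant classes are L t and l T: 24 + 23 = 47.
Recombination frequency = 47/132 = 0.3561 ≈ 35.6%, i.e. 35.6 map units.

35.6 map units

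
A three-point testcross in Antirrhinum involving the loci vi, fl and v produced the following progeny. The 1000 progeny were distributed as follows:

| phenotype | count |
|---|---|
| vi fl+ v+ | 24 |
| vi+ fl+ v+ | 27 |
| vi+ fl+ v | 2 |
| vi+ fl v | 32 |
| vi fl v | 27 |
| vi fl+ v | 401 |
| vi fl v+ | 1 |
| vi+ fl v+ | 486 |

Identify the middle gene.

vi

The two most frequent reciprocal classes, vi fl+ v and vi+ fl v+, are the parental types, so the F1 was vi fl+ v / vi+ fl v+.
The two rarest classes, vi+ fl+ v and vi fl v+, are the double crossovers. Comparing them with the parentals, only the vi allele has switched, so vi is the middle locus and the order is v – vi – fl.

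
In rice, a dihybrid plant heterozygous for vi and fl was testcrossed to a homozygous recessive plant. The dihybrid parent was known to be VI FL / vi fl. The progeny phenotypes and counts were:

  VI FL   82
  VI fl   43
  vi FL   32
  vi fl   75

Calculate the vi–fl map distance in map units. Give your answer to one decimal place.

The recombinant classes are VI fl and vi FL: 43 + 32 = 75.
Recombination frequency = 75/232 = 0.3233 ≈ 32.3%, i.e. 32.3 map units.

32.3 map units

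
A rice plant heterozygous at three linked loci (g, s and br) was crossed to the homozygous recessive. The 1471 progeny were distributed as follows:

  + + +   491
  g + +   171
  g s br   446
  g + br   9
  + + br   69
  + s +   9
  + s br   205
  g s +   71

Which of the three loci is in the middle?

s

The two most frequent reciprocal classes, + + + and g s br, are the parental types, so the F1 was + + + / g s br.
The two rarest classes, + s + and g + br, are the double crossovers. Comparing them with the parentals, only the s allele has switched, so s is the middle locus and the order is g – s – br.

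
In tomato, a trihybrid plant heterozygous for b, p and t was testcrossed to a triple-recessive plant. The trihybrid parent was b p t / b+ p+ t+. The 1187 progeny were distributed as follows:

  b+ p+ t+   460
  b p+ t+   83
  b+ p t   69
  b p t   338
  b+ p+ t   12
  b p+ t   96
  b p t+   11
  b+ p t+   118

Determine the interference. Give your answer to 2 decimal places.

0.34

The two rarest classes, b p t+ and b+ p+ t, are the double crossovers. Comparing them with the parentals, only the t allele has switched, so t is the middle locus and the order is b – t – p.
b–t: (152 + 23)/1187 = 0.1474; t–p: (214 + 23)/1187 = 0.1997.
Expected DCO frequency = 0.1474 × 0.1997 ≈ 0.02944; observed = 23/1187 ≈ 0.01938.
Coefficient of coincidence = 0.01938/0.02944 ≈ 0.66; interference = 1 − 0.66 = 0.34.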